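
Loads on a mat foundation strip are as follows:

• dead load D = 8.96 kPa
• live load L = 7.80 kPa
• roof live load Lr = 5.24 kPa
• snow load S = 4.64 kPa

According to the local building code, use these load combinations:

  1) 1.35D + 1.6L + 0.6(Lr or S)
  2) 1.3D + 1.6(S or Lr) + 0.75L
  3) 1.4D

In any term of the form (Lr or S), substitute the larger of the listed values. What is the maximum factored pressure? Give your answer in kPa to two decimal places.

(Lr or S) → Lr = 5.24 kPa; (S or Lr) → Lr = 5.24 kPa.
1) 1.35(8.96) + 1.6(7.80) + 0.6(5.24) = 12.10 + 12.48 + 3.14 = 27.72
2) 1.3(8.96) + 1.6(5.24) + 0.75(7.80) = 11.65 + 8.38 + 5.85 = 25.88
3) 1.4(8.96) = 12.54
Combination 1 governs: p_u = 27.72 kPa.

27.72 kPa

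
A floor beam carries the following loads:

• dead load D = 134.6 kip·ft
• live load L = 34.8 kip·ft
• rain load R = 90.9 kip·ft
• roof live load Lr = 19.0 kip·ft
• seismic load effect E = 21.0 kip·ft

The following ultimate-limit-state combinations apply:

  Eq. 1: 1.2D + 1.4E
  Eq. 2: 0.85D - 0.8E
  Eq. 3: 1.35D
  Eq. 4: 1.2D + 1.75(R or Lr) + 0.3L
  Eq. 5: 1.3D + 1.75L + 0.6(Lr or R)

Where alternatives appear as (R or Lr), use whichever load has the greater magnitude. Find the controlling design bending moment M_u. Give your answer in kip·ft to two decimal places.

331.04 kip·ft

(R or Lr) → R = 90.9 kip·ft; (Lr or R) → R = 90.9 kip·ft.
Eq. 1: 1.2(134.6) + 1.4(21.0) = 161.52 + 29.40 = 190.92
Eq. 2: 0.85(134.6) - 0.8(21.0) = 114.41 - 16.80 = 97.61
Eq. 3: 1.35(134.6) = 181.71
Eq. 4: 1.2(134.6) + 1.75(90.9) + 0.3(34.8) = 161.52 + 159.08 + 10.44 = 331.04
Eq. 5: 1.3(134.6) + 1.75(34.8) + 0.6(90.9) = 174.98 + 60.90 + 54.54 = 290.42
Maximum is from combination 4.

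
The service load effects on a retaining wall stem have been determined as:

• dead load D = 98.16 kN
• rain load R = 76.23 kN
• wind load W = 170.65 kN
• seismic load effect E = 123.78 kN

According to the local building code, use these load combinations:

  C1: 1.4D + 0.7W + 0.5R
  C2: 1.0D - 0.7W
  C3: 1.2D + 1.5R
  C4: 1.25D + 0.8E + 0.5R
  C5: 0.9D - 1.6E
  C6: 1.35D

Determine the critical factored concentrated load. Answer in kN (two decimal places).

294.99 kN

C1: 1.4(98.16) + 0.7(170.65) + 0.5(76.23) = 294.99
C2: 1.0(98.16) - 0.7(170.65) = 98.16 - 119.46 = -21.30
C3: 1.2(98.16) + 1.5(76.23) = 117.79 + 114.35 = 232.14
C4: 1.25(98.16) + 0.8(123.78) + 0.5(76.23) = 122.70 + 99.02 + 38.12 = 259.84
C5: 0.9(98.16) - 1.6(123.78) = -109.70
C6: 1.35(98.16) = 132.52
The controlling combination is 1, giving 294.99 kN.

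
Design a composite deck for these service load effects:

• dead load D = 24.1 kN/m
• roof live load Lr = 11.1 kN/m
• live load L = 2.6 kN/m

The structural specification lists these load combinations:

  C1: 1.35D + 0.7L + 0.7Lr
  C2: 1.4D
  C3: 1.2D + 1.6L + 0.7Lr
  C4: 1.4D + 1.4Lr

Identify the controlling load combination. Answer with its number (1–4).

Combination 4

C1: 1.35(24.1) + 0.7(2.6) + 0.7(11.1) = 42.13
C2: 1.4(24.1) = 33.74
C3: 1.2(24.1) + 1.6(2.6) + 0.7(11.1) = 40.85
C4: 1.4(24.1) + 1.4(11.1) = 49.28
The largest value is 49.28 kN/m from combination 4.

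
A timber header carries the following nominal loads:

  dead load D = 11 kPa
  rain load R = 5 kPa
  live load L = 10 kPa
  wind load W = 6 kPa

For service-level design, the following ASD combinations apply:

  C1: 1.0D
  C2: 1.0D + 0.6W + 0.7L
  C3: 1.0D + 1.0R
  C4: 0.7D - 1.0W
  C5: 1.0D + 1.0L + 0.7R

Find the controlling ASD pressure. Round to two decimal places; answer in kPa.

C1: 1.0(11) = 11.00
C2: 1.0(11) + 0.6(6) + 0.7(10) = 11.00 + 3.60 + 7.00 = 21.60
C3: 1.0(11) + 1.0(5) = 11.00 + 5.00 = 16.00
C4: 0.7(11) - 1.0(6) = 7.70 - 6.00 = 1.70
C5: 1.0(11) + 1.0(10) + 0.7(5) = 11.00 + 10.00 + 3.50 = 24.50
Combination 5 governs: p = 24.50 kPa.

24.50 kPa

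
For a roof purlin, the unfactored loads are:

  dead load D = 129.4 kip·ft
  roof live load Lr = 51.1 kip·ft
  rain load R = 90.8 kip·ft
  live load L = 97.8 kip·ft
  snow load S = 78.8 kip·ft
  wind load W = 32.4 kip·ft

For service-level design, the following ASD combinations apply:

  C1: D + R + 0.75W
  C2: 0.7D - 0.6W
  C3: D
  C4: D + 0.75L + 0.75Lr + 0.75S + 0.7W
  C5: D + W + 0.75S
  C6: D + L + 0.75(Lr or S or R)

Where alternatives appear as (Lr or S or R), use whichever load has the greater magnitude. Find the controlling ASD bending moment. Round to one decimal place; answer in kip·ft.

(Lr or S or R) → R = 90.8 kip·ft.
C1: 1.0(129.4) + 1.0(90.8) + 0.75(32.4) = 129.4 + 90.8 + 24.3 = 244.5
C2: 0.7(129.4) - 0.6(32.4) = 71.1
C3: 1.0(129.4) = 129.4
C4: 1.0(129.4) + 0.75(97.8) + 0.75(51.1) + 0.75(78.8) + 0.7(32.4) = 129.4 + 73.4 + 38.3 + 59.1 + 22.7 = 322.9
C5: 1.0(129.4) + 1.0(32.4) + 0.75(78.8) = 129.4 + 32.4 + 59.1 = 220.9
C6: 1.0(129.4) + 1.0(97.8) + 0.75(90.8) = 129.4 + 97.8 + 68.1 = 295.3
The controlling combination is 4, giving 322.9 kip·ft.

322.9 kip·ft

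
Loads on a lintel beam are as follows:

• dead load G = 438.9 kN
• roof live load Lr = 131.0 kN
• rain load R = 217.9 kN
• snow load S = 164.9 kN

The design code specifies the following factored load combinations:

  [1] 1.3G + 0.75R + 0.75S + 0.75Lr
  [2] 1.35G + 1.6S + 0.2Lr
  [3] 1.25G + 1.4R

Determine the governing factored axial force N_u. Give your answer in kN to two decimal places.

955.92 kN

[1] 1.3(438.9) + 0.75(217.9) + 0.75(164.9) + 0.75(131.0) = 955.92
[2] 1.35(438.9) + 1.6(164.9) + 0.2(131.0) = 592.52 + 263.84 + 26.20 = 882.56
[3] 1.25(438.9) + 1.4(217.9) = 548.63 + 305.06 = 853.69
Combination 1 governs: N_u = 955.92 kN.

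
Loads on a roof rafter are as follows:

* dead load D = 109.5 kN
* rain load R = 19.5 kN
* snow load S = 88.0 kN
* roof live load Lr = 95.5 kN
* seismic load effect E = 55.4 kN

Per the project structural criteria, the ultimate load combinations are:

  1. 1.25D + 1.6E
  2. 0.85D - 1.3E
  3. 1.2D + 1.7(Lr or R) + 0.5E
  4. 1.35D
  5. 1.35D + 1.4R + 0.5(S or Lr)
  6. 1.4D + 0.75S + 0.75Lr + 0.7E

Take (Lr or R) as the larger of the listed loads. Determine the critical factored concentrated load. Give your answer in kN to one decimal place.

329.7 kN

(Lr or R) → Lr = 95.5 kN; (S or Lr) → Lr = 95.5 kN.
1. 1.25(109.5) + 1.6(55.4) = 136.9 + 88.6 = 225.5
2. 0.85(109.5) - 1.3(55.4) = 93.1 - 72.0 = 21.1
3. 1.2(109.5) + 1.7(95.5) + 0.5(55.4) = 131.4 + 162.4 + 27.7 = 321.5
4. 1.35(109.5) = 147.8
5. 1.35(109.5) + 1.4(19.5) + 0.5(95.5) = 147.8 + 27.3 + 47.8 = 222.9
6. 1.4(109.5) + 0.75(88.0) + 0.75(95.5) + 0.7(55.4) = 153.3 + 66.0 + 71.6 + 38.8 = 329.7
Combination 6 governs: P_u = 329.7 kN.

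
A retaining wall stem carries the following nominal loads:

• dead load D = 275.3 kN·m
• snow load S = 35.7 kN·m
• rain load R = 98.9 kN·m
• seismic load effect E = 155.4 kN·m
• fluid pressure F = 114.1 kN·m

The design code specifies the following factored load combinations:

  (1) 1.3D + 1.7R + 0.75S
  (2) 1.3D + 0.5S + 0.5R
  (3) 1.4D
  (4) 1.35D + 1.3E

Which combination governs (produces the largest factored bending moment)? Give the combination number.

Combination 4

(1) 1.3(275.3) + 1.7(98.9) + 0.75(35.7) = 357.9 + 168.1 + 26.8 = 552.8
(2) 1.3(275.3) + 0.5(35.7) + 0.5(98.9) = 425.2
(3) 1.4(275.3) = 385.4
(4) 1.35(275.3) + 1.3(155.4) = 371.7 + 202.0 = 573.7
The largest value is 573.7 kN·m from combination 4.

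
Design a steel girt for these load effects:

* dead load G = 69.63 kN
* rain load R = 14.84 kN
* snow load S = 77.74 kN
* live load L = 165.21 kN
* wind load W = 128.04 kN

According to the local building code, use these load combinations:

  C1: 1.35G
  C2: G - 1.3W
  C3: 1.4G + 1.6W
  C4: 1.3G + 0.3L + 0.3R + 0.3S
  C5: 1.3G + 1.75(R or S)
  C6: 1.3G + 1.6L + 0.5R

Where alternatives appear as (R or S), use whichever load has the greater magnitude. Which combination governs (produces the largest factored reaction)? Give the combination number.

(R or S) → S = 77.74 kN.
C1: 1.35(69.63) = 94.00
C2: 1.0(69.63) - 1.3(128.04) = -96.82
C3: 1.4(69.63) + 1.6(128.04) = 302.35
C4: 1.3(69.63) + 0.3(165.21) + 0.3(14.84) + 0.3(77.74) = 167.86
C5: 1.3(69.63) + 1.75(77.74) = 226.56
C6: 1.3(69.63) + 1.6(165.21) + 0.5(14.84) = 362.28
The largest value is 362.28 kN from combination 6.

Combination 6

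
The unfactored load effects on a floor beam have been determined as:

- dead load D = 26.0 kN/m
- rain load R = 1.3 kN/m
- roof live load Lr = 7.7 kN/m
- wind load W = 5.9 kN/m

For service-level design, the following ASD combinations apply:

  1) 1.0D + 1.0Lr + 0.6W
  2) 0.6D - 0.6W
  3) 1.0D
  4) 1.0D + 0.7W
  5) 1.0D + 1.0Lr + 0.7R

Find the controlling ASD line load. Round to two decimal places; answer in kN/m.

37.24 kN/m

1) 1.0(26.0) + 1.0(7.7) + 0.6(5.9) = 26.00 + 7.70 + 3.54 = 37.24
2) 0.6(26.0) - 0.6(5.9) = 15.60 - 3.54 = 12.06
3) 1.0(26.0) = 26.00
4) 1.0(26.0) + 0.7(5.9) = 26.00 + 4.13 = 30.13
5) 1.0(26.0) + 1.0(7.7) + 0.7(1.3) = 26.00 + 7.70 + 0.91 = 34.61
Maximum is from combination 1.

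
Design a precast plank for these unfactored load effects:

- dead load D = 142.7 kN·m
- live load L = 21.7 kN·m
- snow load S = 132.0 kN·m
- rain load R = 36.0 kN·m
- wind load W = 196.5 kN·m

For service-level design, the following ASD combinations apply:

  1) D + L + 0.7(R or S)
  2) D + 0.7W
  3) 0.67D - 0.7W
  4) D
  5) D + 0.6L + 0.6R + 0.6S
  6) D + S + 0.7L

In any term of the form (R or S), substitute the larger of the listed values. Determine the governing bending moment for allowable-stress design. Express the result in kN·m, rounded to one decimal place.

(R or S) → S = 132.0 kN·m.
1) 1.0(142.7) + 1.0(21.7) + 0.7(132.0) = 142.7 + 21.7 + 92.4 = 256.8
2) 1.0(142.7) + 0.7(196.5) = 142.7 + 137.6 = 280.3
3) 0.67(142.7) - 0.7(196.5) = -41.9
4) 1.0(142.7) = 142.7
5) 1.0(142.7) + 0.6(21.7) + 0.6(36.0) + 0.6(132.0) = 142.7 + 13.0 + 21.6 + 79.2 = 256.5
6) 1.0(142.7) + 1.0(132.0) + 0.7(21.7) = 142.7 + 132.0 + 15.2 = 289.9
Maximum is from combination 6.

289.9 kN·m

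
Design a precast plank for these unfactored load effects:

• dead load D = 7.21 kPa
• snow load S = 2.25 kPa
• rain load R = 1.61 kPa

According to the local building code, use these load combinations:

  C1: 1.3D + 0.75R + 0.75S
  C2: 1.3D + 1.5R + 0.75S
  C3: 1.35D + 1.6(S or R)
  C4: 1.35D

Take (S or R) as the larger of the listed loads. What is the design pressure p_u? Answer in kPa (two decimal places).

(S or R) → S = 2.25 kPa.
C1: 1.3(7.21) + 0.75(1.61) + 0.75(2.25) = 9.37 + 1.21 + 1.69 = 12.27
C2: 1.3(7.21) + 1.5(1.61) + 0.75(2.25) = 9.37 + 2.42 + 1.69 = 13.48
C3: 1.35(7.21) + 1.6(2.25) = 9.73 + 3.60 = 13.33
C4: 1.35(7.21) = 9.73
Maximum is from combination 2.

13.48 kPa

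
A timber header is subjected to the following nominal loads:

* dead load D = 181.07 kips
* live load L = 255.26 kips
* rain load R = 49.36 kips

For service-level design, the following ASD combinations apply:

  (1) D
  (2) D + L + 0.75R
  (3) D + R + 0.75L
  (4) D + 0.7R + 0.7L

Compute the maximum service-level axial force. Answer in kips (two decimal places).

473.35 kips

(1) 1.0(181.07) = 181.07
(2) 1.0(181.07) + 1.0(255.26) + 0.75(49.36) = 181.07 + 255.26 + 37.02 = 473.35
(3) 1.0(181.07) + 1.0(49.36) + 0.75(255.26) = 181.07 + 49.36 + 191.45 = 421.88
(4) 1.0(181.07) + 0.7(49.36) + 0.7(255.26) = 181.07 + 34.55 + 178.68 = 394.30
Maximum is from combination 2.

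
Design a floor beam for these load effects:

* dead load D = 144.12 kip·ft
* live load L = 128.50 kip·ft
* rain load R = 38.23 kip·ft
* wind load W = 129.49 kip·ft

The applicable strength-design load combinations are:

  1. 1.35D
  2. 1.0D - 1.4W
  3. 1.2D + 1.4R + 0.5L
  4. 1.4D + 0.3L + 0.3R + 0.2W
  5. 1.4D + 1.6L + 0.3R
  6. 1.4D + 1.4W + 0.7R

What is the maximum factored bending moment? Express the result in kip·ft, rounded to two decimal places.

1. 1.35(144.12) = 194.56
2. 1.0(144.12) - 1.4(129.49) = -37.17
3. 1.2(144.12) + 1.4(38.23) + 0.5(128.50) = 290.72
4. 1.4(144.12) + 0.3(128.50) + 0.3(38.23) + 0.2(129.49) = 277.69
5. 1.4(144.12) + 1.6(128.50) + 0.3(38.23) = 418.84
6. 1.4(144.12) + 1.4(129.49) + 0.7(38.23) = 409.82
The controlling combination is 5, giving 418.84 kip·ft.

418.84 kip·ft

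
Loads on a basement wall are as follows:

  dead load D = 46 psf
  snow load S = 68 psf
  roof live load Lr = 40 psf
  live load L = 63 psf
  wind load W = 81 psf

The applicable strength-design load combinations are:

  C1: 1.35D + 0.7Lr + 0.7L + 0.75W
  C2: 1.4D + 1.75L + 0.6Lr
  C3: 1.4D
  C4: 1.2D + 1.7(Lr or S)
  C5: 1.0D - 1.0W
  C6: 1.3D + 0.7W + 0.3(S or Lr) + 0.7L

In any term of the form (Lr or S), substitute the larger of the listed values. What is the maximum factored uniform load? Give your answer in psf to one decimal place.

(Lr or S) → S = 68 psf; (S or Lr) → S = 68 psf.
C1: 1.35(46) + 0.7(40) + 0.7(63) + 0.75(81) = 62.1 + 28.0 + 44.1 + 60.8 = 195.0
C2: 1.4(46) + 1.75(63) + 0.6(40) = 64.4 + 110.3 + 24.0 = 198.7
C3: 1.4(46) = 64.4
C4: 1.2(46) + 1.7(68) = 55.2 + 115.6 = 170.8
C5: 1.0(46) - 1.0(81) = 46.0 - 81.0 = -35.0
C6: 1.3(46) + 0.7(81) + 0.3(68) + 0.7(63) = 59.8 + 56.7 + 20.4 + 44.1 = 181.0
The controlling combination is 2, giving 198.7 psf.

198.7 psf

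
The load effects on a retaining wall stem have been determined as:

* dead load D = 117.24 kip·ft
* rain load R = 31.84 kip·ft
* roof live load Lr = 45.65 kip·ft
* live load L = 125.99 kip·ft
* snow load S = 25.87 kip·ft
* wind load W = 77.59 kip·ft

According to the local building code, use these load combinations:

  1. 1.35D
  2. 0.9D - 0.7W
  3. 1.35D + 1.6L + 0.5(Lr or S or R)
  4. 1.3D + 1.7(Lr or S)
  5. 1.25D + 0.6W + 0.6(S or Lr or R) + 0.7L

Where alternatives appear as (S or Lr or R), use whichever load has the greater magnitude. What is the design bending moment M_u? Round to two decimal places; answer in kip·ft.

(Lr or S or R) → Lr = 45.65 kip·ft; (Lr or S) → Lr = 45.65 kip·ft; (S or Lr or R) → Lr = 45.65 kip·ft.
1. 1.35(117.24) = 158.27
2. 0.9(117.24) - 0.7(77.59) = 51.20
3. 1.35(117.24) + 1.6(125.99) + 0.5(45.65) = 158.27 + 201.58 + 22.83 = 382.68
4. 1.3(117.24) + 1.7(45.65) = 152.41 + 77.61 = 230.02
5. 1.25(117.24) + 0.6(77.59) + 0.6(45.65) + 0.7(125.99) = 308.69
The controlling combination is 3, giving 382.68 kip·ft.

382.68 kip·ft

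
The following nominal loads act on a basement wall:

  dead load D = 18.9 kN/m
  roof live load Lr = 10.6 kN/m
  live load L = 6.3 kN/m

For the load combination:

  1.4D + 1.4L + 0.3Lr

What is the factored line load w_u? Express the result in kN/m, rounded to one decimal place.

38.5 kN/m

1.4(18.9) + 1.4(6.3) + 0.3(10.6) = 26.5 + 8.8 + 3.2 = 38.5
w_u = 38.5 kN/m.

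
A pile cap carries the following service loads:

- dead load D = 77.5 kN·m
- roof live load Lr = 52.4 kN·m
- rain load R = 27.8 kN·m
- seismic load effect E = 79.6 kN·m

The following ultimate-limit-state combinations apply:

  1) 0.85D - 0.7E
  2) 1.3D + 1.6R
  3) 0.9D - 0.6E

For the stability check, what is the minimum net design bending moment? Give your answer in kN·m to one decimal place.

1) 0.85(77.5) - 0.7(79.6) = 65.9 - 55.7 = 10.2
2) 1.3(77.5) + 1.6(27.8) = 145.2
3) 0.9(77.5) - 0.6(79.6) = 69.8 - 47.8 = 22.0
Combination 1 gives the minimum: 10.2 kN·m.

10.2 kN·m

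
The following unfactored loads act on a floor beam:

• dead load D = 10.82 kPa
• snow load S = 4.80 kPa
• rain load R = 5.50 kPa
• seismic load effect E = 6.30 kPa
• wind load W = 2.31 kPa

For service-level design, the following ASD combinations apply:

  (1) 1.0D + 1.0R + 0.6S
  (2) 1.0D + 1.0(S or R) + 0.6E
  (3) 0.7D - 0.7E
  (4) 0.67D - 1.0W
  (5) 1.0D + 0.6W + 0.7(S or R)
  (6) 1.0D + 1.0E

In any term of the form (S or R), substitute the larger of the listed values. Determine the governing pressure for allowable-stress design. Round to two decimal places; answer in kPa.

(S or R) → R = 5.50 kPa.
(1) 1.0(10.82) + 1.0(5.50) + 0.6(4.80) = 10.82 + 5.50 + 2.88 = 19.20
(2) 1.0(10.82) + 1.0(5.50) + 0.6(6.30) = 10.82 + 5.50 + 3.78 = 20.10
(3) 0.7(10.82) - 0.7(6.30) = 7.57 - 4.41 = 3.16
(4) 0.67(10.82) - 1.0(2.31) = 7.25 - 2.31 = 4.94
(5) 1.0(10.82) + 0.6(2.31) + 0.7(5.50) = 10.82 + 1.39 + 3.85 = 16.06
(6) 1.0(10.82) + 1.0(6.30) = 10.82 + 6.30 = 17.12
The controlling combination is 2, giving 20.10 kPa.

20.10 kPa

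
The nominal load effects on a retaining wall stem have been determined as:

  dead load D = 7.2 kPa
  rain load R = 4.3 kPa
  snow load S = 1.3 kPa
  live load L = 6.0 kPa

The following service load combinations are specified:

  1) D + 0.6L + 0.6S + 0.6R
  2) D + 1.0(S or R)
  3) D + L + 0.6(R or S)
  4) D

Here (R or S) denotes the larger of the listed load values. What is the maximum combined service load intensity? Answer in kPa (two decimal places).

(S or R) → R = 4.3 kPa; (R or S) → R = 4.3 kPa.
1) 1.0(7.2) + 0.6(6.0) + 0.6(1.3) + 0.6(4.3) = 14.16
2) 1.0(7.2) + 1.0(4.3) = 11.50
3) 1.0(7.2) + 1.0(6.0) + 0.6(4.3) = 15.78
4) 1.0(7.2) = 7.20
Combination 3 governs: q = 15.78 kPa.

15.78 kPa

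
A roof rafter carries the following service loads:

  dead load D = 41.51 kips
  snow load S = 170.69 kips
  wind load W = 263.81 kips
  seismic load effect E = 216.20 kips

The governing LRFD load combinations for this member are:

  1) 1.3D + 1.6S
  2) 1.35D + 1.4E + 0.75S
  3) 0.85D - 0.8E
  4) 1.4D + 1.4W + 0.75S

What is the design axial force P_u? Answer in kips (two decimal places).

555.47 kips

1) 1.3(41.51) + 1.6(170.69) = 327.07
2) 1.35(41.51) + 1.4(216.20) + 0.75(170.69) = 56.04 + 302.68 + 128.02 = 486.74
3) 0.85(41.51) - 0.8(216.20) = 35.28 - 172.96 = -137.68
4) 1.4(41.51) + 1.4(263.81) + 0.75(170.69) = 555.47
Combination 4 governs: P_u = 555.47 kips.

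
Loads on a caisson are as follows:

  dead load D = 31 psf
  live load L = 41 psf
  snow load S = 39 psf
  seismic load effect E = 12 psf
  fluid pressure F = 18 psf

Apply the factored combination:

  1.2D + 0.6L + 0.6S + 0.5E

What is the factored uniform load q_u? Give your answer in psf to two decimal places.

91.20 psf

1.2(31) + 0.6(41) + 0.6(39) + 0.5(12) = 37.20 + 24.60 + 23.40 + 6.00 = 91.20
q_u = 91.20 psf.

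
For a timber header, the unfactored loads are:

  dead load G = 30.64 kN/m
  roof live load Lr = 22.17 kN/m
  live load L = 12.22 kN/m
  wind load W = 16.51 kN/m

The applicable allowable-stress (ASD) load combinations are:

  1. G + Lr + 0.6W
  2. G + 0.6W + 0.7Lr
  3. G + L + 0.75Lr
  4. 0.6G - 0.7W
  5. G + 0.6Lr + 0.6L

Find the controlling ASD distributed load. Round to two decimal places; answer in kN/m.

1. 1.0(30.64) + 1.0(22.17) + 0.6(16.51) = 30.64 + 22.17 + 9.91 = 62.72
2. 1.0(30.64) + 0.6(16.51) + 0.7(22.17) = 30.64 + 9.91 + 15.52 = 56.07
3. 1.0(30.64) + 1.0(12.22) + 0.75(22.17) = 30.64 + 12.22 + 16.63 = 59.49
4. 0.6(30.64) - 0.7(16.51) = 6.83
5. 1.0(30.64) + 0.6(22.17) + 0.6(12.22) = 30.64 + 13.30 + 7.33 = 51.27
Combination 1 governs: w = 62.72 kN/m.

62.72 kN/m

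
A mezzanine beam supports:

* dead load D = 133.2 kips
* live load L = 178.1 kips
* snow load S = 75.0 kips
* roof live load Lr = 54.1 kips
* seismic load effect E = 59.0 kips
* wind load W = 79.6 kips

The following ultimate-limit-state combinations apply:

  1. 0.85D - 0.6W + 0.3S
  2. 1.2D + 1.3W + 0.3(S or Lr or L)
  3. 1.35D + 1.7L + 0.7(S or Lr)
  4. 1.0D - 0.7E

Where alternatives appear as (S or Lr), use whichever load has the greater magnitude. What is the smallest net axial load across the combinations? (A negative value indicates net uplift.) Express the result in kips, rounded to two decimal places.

87.96 kips

(S or Lr or L) → L = 178.1 kips; (S or Lr) → S = 75.0 kips.
1. 0.85(133.2) - 0.6(79.6) + 0.3(75.0) = 113.22 - 47.76 + 22.50 = 87.96
2. 1.2(133.2) + 1.3(79.6) + 0.3(178.1) = 159.84 + 103.48 + 53.43 = 316.75
3. 1.35(133.2) + 1.7(178.1) + 0.7(75.0) = 179.82 + 302.77 + 52.50 = 535.09
4. 1.0(133.2) - 0.7(59.0) = 133.20 - 41.30 = 91.90
Combination 1 gives the minimum: 87.96 kips.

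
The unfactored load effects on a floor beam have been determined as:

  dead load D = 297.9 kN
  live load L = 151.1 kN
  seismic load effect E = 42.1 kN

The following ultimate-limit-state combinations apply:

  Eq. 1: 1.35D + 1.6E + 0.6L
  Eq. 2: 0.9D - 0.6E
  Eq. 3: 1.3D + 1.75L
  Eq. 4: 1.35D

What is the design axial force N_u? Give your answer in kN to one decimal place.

Eq. 1: 1.35(297.9) + 1.6(42.1) + 0.6(151.1) = 560.2
Eq. 2: 0.9(297.9) - 0.6(42.1) = 242.9
Eq. 3: 1.3(297.9) + 1.75(151.1) = 387.3 + 264.4 = 651.7
Eq. 4: 1.35(297.9) = 402.2
Combination 3 governs: N_u = 651.7 kN.

651.7 kN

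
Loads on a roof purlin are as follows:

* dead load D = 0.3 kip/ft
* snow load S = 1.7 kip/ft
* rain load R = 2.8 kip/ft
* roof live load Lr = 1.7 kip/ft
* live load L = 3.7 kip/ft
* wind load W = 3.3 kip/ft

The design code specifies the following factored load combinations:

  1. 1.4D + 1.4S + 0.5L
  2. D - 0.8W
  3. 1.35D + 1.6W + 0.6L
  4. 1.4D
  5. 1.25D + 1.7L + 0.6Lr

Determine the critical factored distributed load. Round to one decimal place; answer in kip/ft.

7.9 kip/ft

1. 1.4(0.3) + 1.4(1.7) + 0.5(3.7) = 0.4 + 2.4 + 1.9 = 4.7
2. 1.0(0.3) - 0.8(3.3) = 0.3 - 2.6 = -2.3
3. 1.35(0.3) + 1.6(3.3) + 0.6(3.7) = 0.4 + 5.3 + 2.2 = 7.9
4. 1.4(0.3) = 0.4
5. 1.25(0.3) + 1.7(3.7) + 0.6(1.7) = 0.4 + 6.3 + 1.0 = 7.7
Combination 3 governs: w_u = 7.9 kip/ft.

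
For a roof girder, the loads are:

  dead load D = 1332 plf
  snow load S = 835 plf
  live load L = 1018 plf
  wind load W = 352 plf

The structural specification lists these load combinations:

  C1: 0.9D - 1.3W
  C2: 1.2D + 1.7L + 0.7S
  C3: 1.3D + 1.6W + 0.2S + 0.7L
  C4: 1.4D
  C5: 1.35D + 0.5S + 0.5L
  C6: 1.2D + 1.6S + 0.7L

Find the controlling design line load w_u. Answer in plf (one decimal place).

3913.5 plf

C1: 0.9(1332) - 1.3(352) = 1198.8 - 457.6 = 741.2
C2: 1.2(1332) + 1.7(1018) + 0.7(835) = 1598.4 + 1730.6 + 584.5 = 3913.5
C3: 1.3(1332) + 1.6(352) + 0.2(835) + 0.7(1018) = 1731.6 + 563.2 + 167.0 + 712.6 = 3174.4
C4: 1.4(1332) = 1864.8
C5: 1.35(1332) + 0.5(835) + 0.5(1018) = 1798.2 + 417.5 + 509.0 = 2724.7
C6: 1.2(1332) + 1.6(835) + 0.7(1018) = 1598.4 + 1336.0 + 712.6 = 3647.0
Combination 2 governs: w_u = 3913.5 plf.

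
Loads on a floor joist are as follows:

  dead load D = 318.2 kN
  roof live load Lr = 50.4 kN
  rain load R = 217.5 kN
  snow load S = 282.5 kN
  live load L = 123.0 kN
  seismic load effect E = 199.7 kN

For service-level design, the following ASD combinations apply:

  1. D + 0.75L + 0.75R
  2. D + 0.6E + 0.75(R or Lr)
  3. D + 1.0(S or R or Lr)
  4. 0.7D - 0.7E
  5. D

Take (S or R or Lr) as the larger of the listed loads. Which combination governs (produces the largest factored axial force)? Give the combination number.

(R or Lr) → R = 217.5 kN; (S or R or Lr) → S = 282.5 kN.
1. 1.0(318.2) + 0.75(123.0) + 0.75(217.5) = 318.2 + 92.3 + 163.1 = 573.6
2. 1.0(318.2) + 0.6(199.7) + 0.75(217.5) = 318.2 + 119.8 + 163.1 = 601.1
3. 1.0(318.2) + 1.0(282.5) = 318.2 + 282.5 = 600.7
4. 0.7(318.2) - 0.7(199.7) = 83.0
5. 1.0(318.2) = 318.2
The largest value is 601.1 kN from combination 2.

Combination 2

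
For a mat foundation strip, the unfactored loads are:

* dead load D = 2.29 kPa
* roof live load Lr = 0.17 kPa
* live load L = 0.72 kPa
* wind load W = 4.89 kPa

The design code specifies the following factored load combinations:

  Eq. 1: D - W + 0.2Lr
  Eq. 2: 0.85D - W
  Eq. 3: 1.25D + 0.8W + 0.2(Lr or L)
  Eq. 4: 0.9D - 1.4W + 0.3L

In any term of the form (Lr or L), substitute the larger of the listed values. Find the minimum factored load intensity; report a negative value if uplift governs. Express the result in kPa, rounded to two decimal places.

(Lr or L) → L = 0.72 kPa.
Eq. 1: 1.0(2.29) - 1.0(4.89) + 0.2(0.17) = 2.29 - 4.89 + 0.03 = -2.57
Eq. 2: 0.85(2.29) - 1.0(4.89) = 1.95 - 4.89 = -2.94
Eq. 3: 1.25(2.29) + 0.8(4.89) + 0.2(0.72) = 6.92
Eq. 4: 0.9(2.29) - 1.4(4.89) + 0.3(0.72) = 2.06 - 6.85 + 0.22 = -4.57
Combination 4 gives the minimum: -4.57 kPa.

-4.57 kPa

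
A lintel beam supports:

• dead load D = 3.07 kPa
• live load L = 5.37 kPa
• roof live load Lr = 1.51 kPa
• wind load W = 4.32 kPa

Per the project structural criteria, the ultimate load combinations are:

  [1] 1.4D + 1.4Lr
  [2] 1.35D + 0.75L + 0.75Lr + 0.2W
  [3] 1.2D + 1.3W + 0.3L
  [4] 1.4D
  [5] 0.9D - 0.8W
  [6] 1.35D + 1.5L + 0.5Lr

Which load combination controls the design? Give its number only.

[1] 1.4(3.07) + 1.4(1.51) = 6.41
[2] 1.35(3.07) + 0.75(5.37) + 0.75(1.51) + 0.2(4.32) = 10.17
[3] 1.2(3.07) + 1.3(4.32) + 0.3(5.37) = 10.91
[4] 1.4(3.07) = 4.30
[5] 0.9(3.07) - 0.8(4.32) = -0.69
[6] 1.35(3.07) + 1.5(5.37) + 0.5(1.51) = 12.95
The largest value is 12.95 kPa from combination 6.

Combination 6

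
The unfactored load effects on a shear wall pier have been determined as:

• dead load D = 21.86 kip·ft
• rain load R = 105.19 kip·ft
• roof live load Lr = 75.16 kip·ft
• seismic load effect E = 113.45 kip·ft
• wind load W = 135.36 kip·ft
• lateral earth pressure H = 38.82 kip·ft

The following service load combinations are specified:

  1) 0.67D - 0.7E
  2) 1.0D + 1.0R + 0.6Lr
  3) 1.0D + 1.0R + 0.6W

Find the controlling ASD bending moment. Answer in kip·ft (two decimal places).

208.27 kip·ft

1) 0.67(21.86) - 0.7(113.45) = -64.77
2) 1.0(21.86) + 1.0(105.19) + 0.6(75.16) = 172.15
3) 1.0(21.86) + 1.0(105.19) + 0.6(135.36) = 208.27
The controlling combination is 3, giving 208.27 kip·ft.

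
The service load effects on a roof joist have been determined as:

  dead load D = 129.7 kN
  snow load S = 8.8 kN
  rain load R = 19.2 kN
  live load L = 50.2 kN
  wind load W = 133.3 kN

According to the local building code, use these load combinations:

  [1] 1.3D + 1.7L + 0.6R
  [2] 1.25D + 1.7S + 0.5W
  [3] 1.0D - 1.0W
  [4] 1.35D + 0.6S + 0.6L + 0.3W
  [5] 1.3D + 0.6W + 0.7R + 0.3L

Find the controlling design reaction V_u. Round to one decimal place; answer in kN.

277.1 kN

[1] 1.3(129.7) + 1.7(50.2) + 0.6(19.2) = 265.5
[2] 1.25(129.7) + 1.7(8.8) + 0.5(133.3) = 243.7
[3] 1.0(129.7) - 1.0(133.3) = 129.7 - 133.3 = -3.6
[4] 1.35(129.7) + 0.6(8.8) + 0.6(50.2) + 0.3(133.3) = 175.1 + 5.3 + 30.1 + 40.0 = 250.5
[5] 1.3(129.7) + 0.6(133.3) + 0.7(19.2) + 0.3(50.2) = 168.6 + 80.0 + 13.4 + 15.1 = 277.1
Maximum is from combination 5.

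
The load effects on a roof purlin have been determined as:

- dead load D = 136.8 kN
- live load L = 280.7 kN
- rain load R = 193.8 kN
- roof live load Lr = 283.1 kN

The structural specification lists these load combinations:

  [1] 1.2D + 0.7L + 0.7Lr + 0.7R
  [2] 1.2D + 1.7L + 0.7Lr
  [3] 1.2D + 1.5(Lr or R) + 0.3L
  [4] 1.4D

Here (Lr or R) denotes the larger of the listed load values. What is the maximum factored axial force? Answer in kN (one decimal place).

(Lr or R) → Lr = 283.1 kN.
[1] 1.2(136.8) + 0.7(280.7) + 0.7(283.1) + 0.7(193.8) = 694.5
[2] 1.2(136.8) + 1.7(280.7) + 0.7(283.1) = 839.5
[3] 1.2(136.8) + 1.5(283.1) + 0.3(280.7) = 673.0
[4] 1.4(136.8) = 191.5
Combination 2 governs: N_u = 839.5 kN.

839.5 kN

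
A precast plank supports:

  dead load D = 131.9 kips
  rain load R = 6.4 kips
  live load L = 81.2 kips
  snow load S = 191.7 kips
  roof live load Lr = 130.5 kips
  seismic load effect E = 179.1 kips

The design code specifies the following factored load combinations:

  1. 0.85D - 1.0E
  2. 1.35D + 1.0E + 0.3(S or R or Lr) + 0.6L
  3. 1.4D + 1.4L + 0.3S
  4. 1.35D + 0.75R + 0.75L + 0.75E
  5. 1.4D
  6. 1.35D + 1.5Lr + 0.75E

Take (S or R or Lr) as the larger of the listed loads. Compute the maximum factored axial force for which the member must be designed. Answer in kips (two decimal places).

508.14 kips

(S or R or Lr) → S = 191.7 kips.
1. 0.85(131.9) - 1.0(179.1) = -66.99
2. 1.35(131.9) + 1.0(179.1) + 0.3(191.7) + 0.6(81.2) = 178.07 + 179.10 + 57.51 + 48.72 = 463.40
3. 1.4(131.9) + 1.4(81.2) + 0.3(191.7) = 184.66 + 113.68 + 57.51 = 355.85
4. 1.35(131.9) + 0.75(6.4) + 0.75(81.2) + 0.75(179.1) = 378.09
5. 1.4(131.9) = 184.66
6. 1.35(131.9) + 1.5(130.5) + 0.75(179.1) = 508.14
Combination 6 governs: P_u = 508.14 kips.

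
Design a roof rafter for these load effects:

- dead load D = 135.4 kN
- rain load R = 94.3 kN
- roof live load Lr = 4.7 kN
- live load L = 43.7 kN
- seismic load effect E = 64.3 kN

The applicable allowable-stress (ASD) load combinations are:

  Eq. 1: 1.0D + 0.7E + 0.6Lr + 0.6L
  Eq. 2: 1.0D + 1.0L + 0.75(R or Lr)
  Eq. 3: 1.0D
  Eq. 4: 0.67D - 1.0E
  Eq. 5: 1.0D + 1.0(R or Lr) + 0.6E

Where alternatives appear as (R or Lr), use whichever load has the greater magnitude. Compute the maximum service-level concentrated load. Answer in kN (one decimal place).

268.3 kN

(R or Lr) → R = 94.3 kN.
Eq. 1: 1.0(135.4) + 0.7(64.3) + 0.6(4.7) + 0.6(43.7) = 209.5
Eq. 2: 1.0(135.4) + 1.0(43.7) + 0.75(94.3) = 135.4 + 43.7 + 70.7 = 249.8
Eq. 3: 1.0(135.4) = 135.4
Eq. 4: 0.67(135.4) - 1.0(64.3) = 90.7 - 64.3 = 26.4
Eq. 5: 1.0(135.4) + 1.0(94.3) + 0.6(64.3) = 135.4 + 94.3 + 38.6 = 268.3
Combination 5 governs: P = 268.3 kN.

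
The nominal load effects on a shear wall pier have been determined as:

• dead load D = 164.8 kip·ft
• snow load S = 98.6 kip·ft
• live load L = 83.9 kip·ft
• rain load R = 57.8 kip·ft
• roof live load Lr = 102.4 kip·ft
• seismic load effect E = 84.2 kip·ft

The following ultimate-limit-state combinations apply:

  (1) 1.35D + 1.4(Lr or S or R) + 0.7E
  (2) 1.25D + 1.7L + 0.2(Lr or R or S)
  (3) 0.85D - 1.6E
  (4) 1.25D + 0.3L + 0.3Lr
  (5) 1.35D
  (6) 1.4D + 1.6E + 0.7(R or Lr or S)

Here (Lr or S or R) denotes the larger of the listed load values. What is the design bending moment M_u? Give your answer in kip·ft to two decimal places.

437.12 kip·ft

(Lr or S or R) → Lr = 102.4 kip·ft; (Lr or R or S) → Lr = 102.4 kip·ft; (R or Lr or S) → Lr = 102.4 kip·ft.
(1) 1.35(164.8) + 1.4(102.4) + 0.7(84.2) = 222.48 + 143.36 + 58.94 = 424.78
(2) 1.25(164.8) + 1.7(83.9) + 0.2(102.4) = 206.00 + 142.63 + 20.48 = 369.11
(3) 0.85(164.8) - 1.6(84.2) = 140.08 - 134.72 = 5.36
(4) 1.25(164.8) + 0.3(83.9) + 0.3(102.4) = 206.00 + 25.17 + 30.72 = 261.89
(5) 1.35(164.8) = 222.48
(6) 1.4(164.8) + 1.6(84.2) + 0.7(102.4) = 230.72 + 134.72 + 71.68 = 437.12
Combination 6 governs: M_u = 437.12 kip·ft.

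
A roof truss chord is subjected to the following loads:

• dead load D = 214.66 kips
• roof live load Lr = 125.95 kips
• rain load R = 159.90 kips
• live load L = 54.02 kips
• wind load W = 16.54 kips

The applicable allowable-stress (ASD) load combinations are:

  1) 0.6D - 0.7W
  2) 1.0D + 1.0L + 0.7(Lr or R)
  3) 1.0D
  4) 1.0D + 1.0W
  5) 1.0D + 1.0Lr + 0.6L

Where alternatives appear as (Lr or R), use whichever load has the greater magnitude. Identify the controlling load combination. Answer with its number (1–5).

Combination 2

(Lr or R) → R = 159.90 kips.
1) 0.6(214.66) - 0.7(16.54) = 128.80 - 11.58 = 117.22
2) 1.0(214.66) + 1.0(54.02) + 0.7(159.90) = 214.66 + 54.02 + 111.93 = 380.61
3) 1.0(214.66) = 214.66
4) 1.0(214.66) + 1.0(16.54) = 214.66 + 16.54 = 231.20
5) 1.0(214.66) + 1.0(125.95) + 0.6(54.02) = 214.66 + 125.95 + 32.41 = 373.02
The largest value is 380.61 kips from combination 2.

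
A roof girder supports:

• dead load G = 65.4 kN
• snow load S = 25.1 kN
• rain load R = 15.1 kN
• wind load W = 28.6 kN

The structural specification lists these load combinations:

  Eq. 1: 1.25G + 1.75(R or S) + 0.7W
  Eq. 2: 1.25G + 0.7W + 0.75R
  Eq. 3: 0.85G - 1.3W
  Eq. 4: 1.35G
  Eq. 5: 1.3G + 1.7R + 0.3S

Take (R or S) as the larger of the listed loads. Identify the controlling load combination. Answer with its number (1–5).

Combination 1

(R or S) → S = 25.1 kN.
Eq. 1: 1.25(65.4) + 1.75(25.1) + 0.7(28.6) = 81.8 + 43.9 + 20.0 = 145.7
Eq. 2: 1.25(65.4) + 0.7(28.6) + 0.75(15.1) = 81.8 + 20.0 + 11.3 = 113.1
Eq. 3: 0.85(65.4) - 1.3(28.6) = 55.6 - 37.2 = 18.4
Eq. 4: 1.35(65.4) = 88.3
Eq. 5: 1.3(65.4) + 1.7(15.1) + 0.3(25.1) = 85.0 + 25.7 + 7.5 = 118.2
The largest value is 145.7 kN from combination 1.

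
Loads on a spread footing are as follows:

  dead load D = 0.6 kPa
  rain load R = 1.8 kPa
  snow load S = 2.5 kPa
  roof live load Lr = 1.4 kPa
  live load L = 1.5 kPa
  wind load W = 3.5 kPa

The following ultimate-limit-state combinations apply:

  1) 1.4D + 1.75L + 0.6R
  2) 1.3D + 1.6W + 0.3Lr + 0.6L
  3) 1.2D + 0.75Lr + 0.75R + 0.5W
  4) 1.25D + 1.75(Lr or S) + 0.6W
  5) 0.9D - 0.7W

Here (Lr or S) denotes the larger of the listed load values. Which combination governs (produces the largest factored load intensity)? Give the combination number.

(Lr or S) → S = 2.5 kPa.
1) 1.4(0.6) + 1.75(1.5) + 0.6(1.8) = 0.8 + 2.6 + 1.1 = 4.5
2) 1.3(0.6) + 1.6(3.5) + 0.3(1.4) + 0.6(1.5) = 0.8 + 5.6 + 0.4 + 0.9 = 7.7
3) 1.2(0.6) + 0.75(1.4) + 0.75(1.8) + 0.5(3.5) = 4.9
4) 1.25(0.6) + 1.75(2.5) + 0.6(3.5) = 7.2
5) 0.9(0.6) - 0.7(3.5) = -1.9
The largest value is 7.7 kPa from combination 2.

Combination 2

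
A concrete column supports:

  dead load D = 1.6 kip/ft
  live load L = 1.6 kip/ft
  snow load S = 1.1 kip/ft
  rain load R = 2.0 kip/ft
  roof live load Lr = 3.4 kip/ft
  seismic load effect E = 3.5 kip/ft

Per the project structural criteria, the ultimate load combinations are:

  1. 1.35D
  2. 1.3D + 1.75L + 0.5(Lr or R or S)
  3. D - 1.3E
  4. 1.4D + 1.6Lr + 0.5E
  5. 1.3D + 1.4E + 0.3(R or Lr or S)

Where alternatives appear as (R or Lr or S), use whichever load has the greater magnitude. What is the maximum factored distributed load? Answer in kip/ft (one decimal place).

9.4 kip/ft

(Lr or R or S) → Lr = 3.4 kip/ft; (R or Lr or S) → Lr = 3.4 kip/ft.
1. 1.35(1.6) = 2.2
2. 1.3(1.6) + 1.75(1.6) + 0.5(3.4) = 2.1 + 2.8 + 1.7 = 6.6
3. 1.0(1.6) - 1.3(3.5) = 1.6 - 4.6 = -3.0
4. 1.4(1.6) + 1.6(3.4) + 0.5(3.5) = 2.2 + 5.4 + 1.8 = 9.4
5. 1.3(1.6) + 1.4(3.5) + 0.3(3.4) = 2.1 + 4.9 + 1.0 = 8.0
Combination 4 governs: w_u = 9.4 kip/ft.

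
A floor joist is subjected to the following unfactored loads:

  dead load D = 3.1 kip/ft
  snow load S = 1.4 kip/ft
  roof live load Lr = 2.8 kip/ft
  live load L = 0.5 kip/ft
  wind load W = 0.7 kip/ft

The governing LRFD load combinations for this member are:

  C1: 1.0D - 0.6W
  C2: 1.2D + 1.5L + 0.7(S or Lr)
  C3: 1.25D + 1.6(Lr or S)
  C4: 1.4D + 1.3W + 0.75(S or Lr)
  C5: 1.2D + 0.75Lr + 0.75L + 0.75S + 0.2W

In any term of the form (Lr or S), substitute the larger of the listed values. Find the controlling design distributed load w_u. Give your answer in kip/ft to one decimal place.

(S or Lr) → Lr = 2.8 kip/ft; (Lr or S) → Lr = 2.8 kip/ft.
C1: 1.0(3.1) - 0.6(0.7) = 3.1 - 0.4 = 2.7
C2: 1.2(3.1) + 1.5(0.5) + 0.7(2.8) = 6.4
C3: 1.25(3.1) + 1.6(2.8) = 3.9 + 4.5 = 8.4
C4: 1.4(3.1) + 1.3(0.7) + 0.75(2.8) = 7.4
C5: 1.2(3.1) + 0.75(2.8) + 0.75(0.5) + 0.75(1.4) + 0.2(0.7) = 3.7 + 2.1 + 0.4 + 1.1 + 0.1 = 7.4
Maximum is from combination 3.

8.4 kip/ft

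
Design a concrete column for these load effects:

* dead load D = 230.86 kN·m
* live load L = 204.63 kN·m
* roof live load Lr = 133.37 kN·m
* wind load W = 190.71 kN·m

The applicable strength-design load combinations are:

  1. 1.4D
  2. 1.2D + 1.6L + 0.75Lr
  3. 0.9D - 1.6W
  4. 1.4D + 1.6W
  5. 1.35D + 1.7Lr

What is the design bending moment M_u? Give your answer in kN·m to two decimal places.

1. 1.4(230.86) = 323.20
2. 1.2(230.86) + 1.6(204.63) + 0.75(133.37) = 277.03 + 327.41 + 100.03 = 704.47
3. 0.9(230.86) - 1.6(190.71) = -97.36
4. 1.4(230.86) + 1.6(190.71) = 323.20 + 305.14 = 628.34
5. 1.35(230.86) + 1.7(133.37) = 311.66 + 226.73 = 538.39
The controlling combination is 2, giving 704.47 kN·m.

704.47 kN·m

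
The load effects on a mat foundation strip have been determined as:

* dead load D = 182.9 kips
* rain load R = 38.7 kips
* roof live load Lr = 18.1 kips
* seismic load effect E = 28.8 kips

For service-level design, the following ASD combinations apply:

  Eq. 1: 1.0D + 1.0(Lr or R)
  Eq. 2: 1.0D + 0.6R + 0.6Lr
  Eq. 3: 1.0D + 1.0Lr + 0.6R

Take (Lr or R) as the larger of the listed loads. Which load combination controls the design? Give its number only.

(Lr or R) → R = 38.7 kips.
Eq. 1: 1.0(182.9) + 1.0(38.7) = 182.9 + 38.7 = 221.6
Eq. 2: 1.0(182.9) + 0.6(38.7) + 0.6(18.1) = 182.9 + 23.2 + 10.9 = 217.0
Eq. 3: 1.0(182.9) + 1.0(18.1) + 0.6(38.7) = 182.9 + 18.1 + 23.2 = 224.2
The largest value is 224.2 kips from combination 3.

Combination 3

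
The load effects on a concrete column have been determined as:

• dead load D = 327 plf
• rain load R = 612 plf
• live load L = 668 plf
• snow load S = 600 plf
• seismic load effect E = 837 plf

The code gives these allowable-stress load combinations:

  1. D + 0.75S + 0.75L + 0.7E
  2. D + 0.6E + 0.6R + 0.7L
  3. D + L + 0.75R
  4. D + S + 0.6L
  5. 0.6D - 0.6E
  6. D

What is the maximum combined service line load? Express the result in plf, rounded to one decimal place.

1863.9 plf

1. 1.0(327) + 0.75(600) + 0.75(668) + 0.7(837) = 327.0 + 450.0 + 501.0 + 585.9 = 1863.9
2. 1.0(327) + 0.6(837) + 0.6(612) + 0.7(668) = 327.0 + 502.2 + 367.2 + 467.6 = 1664.0
3. 1.0(327) + 1.0(668) + 0.75(612) = 327.0 + 668.0 + 459.0 = 1454.0
4. 1.0(327) + 1.0(600) + 0.6(668) = 327.0 + 600.0 + 400.8 = 1327.8
5. 0.6(327) - 0.6(837) = 196.2 - 502.2 = -306.0
6. 1.0(327) = 327.0
Maximum is from combination 1.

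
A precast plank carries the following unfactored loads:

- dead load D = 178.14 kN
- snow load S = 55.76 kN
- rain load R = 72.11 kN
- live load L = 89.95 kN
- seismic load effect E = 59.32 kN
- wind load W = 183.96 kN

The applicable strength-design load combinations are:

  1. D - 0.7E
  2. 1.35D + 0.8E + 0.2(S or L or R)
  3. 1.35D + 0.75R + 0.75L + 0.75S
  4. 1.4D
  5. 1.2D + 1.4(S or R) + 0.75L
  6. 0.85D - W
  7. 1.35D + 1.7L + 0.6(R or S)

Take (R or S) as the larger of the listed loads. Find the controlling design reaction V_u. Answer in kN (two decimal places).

(S or L or R) → L = 89.95 kN; (S or R) → R = 72.11 kN; (R or S) → R = 72.11 kN.
1. 1.0(178.14) - 0.7(59.32) = 136.62
2. 1.35(178.14) + 0.8(59.32) + 0.2(89.95) = 305.94
3. 1.35(178.14) + 0.75(72.11) + 0.75(89.95) + 0.75(55.76) = 403.85
4. 1.4(178.14) = 249.40
5. 1.2(178.14) + 1.4(72.11) + 0.75(89.95) = 382.18
6. 0.85(178.14) - 1.0(183.96) = -32.54
7. 1.35(178.14) + 1.7(89.95) + 0.6(72.11) = 436.67
Maximum is from combination 7.

436.67 kN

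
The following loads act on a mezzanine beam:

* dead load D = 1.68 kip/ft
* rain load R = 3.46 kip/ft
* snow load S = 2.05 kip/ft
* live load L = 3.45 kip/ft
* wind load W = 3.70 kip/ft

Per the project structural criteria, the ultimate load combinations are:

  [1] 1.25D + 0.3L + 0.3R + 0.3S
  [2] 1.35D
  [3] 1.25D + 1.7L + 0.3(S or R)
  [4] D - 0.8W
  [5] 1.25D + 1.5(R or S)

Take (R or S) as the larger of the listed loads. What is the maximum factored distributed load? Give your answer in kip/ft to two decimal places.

(S or R) → R = 3.46 kip/ft; (R or S) → R = 3.46 kip/ft.
[1] 1.25(1.68) + 0.3(3.45) + 0.3(3.46) + 0.3(2.05) = 4.79
[2] 1.35(1.68) = 2.27
[3] 1.25(1.68) + 1.7(3.45) + 0.3(3.46) = 9.00
[4] 1.0(1.68) - 0.8(3.70) = 1.68 - 2.96 = -1.28
[5] 1.25(1.68) + 1.5(3.46) = 2.10 + 5.19 = 7.29
Maximum is from combination 3.

9.00 kip/ft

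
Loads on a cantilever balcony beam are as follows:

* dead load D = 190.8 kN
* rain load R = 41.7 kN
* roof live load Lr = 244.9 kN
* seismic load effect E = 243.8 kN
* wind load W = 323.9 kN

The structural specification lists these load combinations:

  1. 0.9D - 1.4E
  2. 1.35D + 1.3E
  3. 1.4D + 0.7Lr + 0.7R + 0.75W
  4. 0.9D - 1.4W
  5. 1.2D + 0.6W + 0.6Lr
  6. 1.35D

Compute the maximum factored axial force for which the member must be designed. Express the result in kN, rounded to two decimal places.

1. 0.9(190.8) - 1.4(243.8) = 171.72 - 341.32 = -169.60
2. 1.35(190.8) + 1.3(243.8) = 257.58 + 316.94 = 574.52
3. 1.4(190.8) + 0.7(244.9) + 0.7(41.7) + 0.75(323.9) = 267.12 + 171.43 + 29.19 + 242.93 = 710.67
4. 0.9(190.8) - 1.4(323.9) = 171.72 - 453.46 = -281.74
5. 1.2(190.8) + 0.6(323.9) + 0.6(244.9) = 228.96 + 194.34 + 146.94 = 570.24
6. 1.35(190.8) = 257.58
Maximum is from combination 3.

710.67 kN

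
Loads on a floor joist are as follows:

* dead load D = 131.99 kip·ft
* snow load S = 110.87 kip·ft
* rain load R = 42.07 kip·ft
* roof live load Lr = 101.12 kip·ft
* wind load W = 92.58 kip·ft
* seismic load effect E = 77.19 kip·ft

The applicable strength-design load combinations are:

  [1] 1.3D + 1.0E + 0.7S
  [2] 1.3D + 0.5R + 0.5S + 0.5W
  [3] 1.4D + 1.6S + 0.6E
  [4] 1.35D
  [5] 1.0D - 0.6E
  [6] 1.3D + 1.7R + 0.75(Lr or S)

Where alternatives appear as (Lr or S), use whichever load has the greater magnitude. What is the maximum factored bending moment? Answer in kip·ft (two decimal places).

408.49 kip·ft

(Lr or S) → S = 110.87 kip·ft.
[1] 1.3(131.99) + 1.0(77.19) + 0.7(110.87) = 326.39
[2] 1.3(131.99) + 0.5(42.07) + 0.5(110.87) + 0.5(92.58) = 294.35
[3] 1.4(131.99) + 1.6(110.87) + 0.6(77.19) = 408.49
[4] 1.35(131.99) = 178.19
[5] 1.0(131.99) - 0.6(77.19) = 85.68
[6] 1.3(131.99) + 1.7(42.07) + 0.75(110.87) = 326.26
Combination 3 governs: M_u = 408.49 kip·ft.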